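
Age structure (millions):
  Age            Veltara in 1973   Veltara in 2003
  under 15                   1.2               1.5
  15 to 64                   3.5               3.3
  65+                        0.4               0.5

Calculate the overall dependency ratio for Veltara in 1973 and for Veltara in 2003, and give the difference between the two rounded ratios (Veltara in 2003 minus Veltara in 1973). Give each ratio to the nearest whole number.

Veltara in 1973: (1.2 + 0.4) / 3.5 × 100 = 1.6 / 3.5 × 100 = 46
Veltara in 2003: (1.5 + 0.5) / 3.3 × 100 = 2.0 / 3.3 × 100 = 61

Veltara in 1973: 46
Veltara in 2003: 61
Difference: +15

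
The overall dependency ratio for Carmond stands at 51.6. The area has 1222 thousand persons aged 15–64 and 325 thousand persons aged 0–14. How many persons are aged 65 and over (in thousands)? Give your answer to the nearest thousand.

Total dependency ratio = (youth + elderly) / working-age × 100
51.6 = (325 + E) / 1222 × 100
⇒ 306

Aged 65 and over: 306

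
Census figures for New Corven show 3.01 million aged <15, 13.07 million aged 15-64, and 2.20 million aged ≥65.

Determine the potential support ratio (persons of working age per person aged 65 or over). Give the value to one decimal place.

Potential support ratio = 13.07 / 2.20 = 5.9

Potential support ratio: 5.9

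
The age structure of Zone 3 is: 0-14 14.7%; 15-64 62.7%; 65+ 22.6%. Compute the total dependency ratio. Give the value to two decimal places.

Total dependency ratio = (14.7 + 22.6) / 62.7 × 100 = 37.3 / 62.7 × 100 = 59.49

Total dependency ratio: 59.49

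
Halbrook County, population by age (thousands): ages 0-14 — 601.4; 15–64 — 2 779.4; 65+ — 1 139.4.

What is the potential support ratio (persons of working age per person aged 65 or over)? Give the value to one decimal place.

Potential support ratio: 2.4

Potential support ratio = 2 779.4 / 1 139.4 = 2.4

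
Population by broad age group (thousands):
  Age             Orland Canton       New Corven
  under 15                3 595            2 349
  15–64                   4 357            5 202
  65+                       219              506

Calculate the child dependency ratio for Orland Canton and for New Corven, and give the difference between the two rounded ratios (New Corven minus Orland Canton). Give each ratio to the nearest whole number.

Orland Canton: 3 595 / 4 357 × 100 = 83
New Corven: 2 349 / 5 202 × 100 = 45

Orland Canton: 83
New Corven: 45
Difference: -38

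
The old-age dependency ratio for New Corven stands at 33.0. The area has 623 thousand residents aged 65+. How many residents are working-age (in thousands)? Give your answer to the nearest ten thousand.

Old-age dependency ratio = elderly / working-age × 100
33.0 = 623 / W × 100
⇒ 1 890

Working-age: 1 890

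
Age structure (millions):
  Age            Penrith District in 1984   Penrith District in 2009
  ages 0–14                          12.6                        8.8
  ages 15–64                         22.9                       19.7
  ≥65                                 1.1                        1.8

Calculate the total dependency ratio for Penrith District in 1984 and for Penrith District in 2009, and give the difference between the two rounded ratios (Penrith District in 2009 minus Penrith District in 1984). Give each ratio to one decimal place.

Penrith District in 1984: 59.8
Penrith District in 2009: 53.8
Difference: -6.0

Penrith District in 1984: (12.6 + 1.1) / 22.9 × 100 = 13.7 / 22.9 × 100 = 59.8
Penrith District in 2009: (8.8 + 1.8) / 19.7 × 100 = 10.6 / 19.7 × 100 = 53.8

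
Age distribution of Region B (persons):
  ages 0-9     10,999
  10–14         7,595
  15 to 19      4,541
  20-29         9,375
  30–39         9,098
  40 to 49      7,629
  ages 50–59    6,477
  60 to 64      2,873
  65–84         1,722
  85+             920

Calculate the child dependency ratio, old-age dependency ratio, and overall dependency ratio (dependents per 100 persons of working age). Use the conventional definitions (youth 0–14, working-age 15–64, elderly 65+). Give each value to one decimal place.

Youth dependency ratio: 46.5
Old-age dependency ratio: 6.6
Total dependency ratio: 53.1

0–14: 10,999 + 7,595 = 18,594
15–64: 4,541 + 9,375 + 9,098 + 7,629 + 6,477 + 2,873 = 39,993
65+: 1,722 + 920 = 2,642
Youth dependency ratio = 18,594 / 39,993 × 100 = 46.5
Old-age dependency ratio = 2,642 / 39,993 × 100 = 6.6
Total dependency ratio = (18,594 + 2,642) / 39,993 × 100 = 21,236 / 39,993 × 100 = 53.1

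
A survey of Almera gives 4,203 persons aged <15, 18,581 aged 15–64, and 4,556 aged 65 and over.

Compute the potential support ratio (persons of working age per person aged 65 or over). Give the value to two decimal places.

Potential support ratio = 18,581 / 4,556 = 4.08

Potential support ratio: 4.08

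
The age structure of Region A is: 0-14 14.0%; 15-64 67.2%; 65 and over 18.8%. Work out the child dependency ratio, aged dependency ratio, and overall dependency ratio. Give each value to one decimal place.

Youth dependency ratio = 14.0 / 67.2 × 100 = 20.8
Old-age dependency ratio = 18.8 / 67.2 × 100 = 28.0
Total dependency ratio = (14.0 + 18.8) / 67.2 × 100 = 32.8 / 67.2 × 100 = 48.8

Youth dependency ratio: 20.8
Old-age dependency ratio: 28.0
Total dependency ratio: 48.8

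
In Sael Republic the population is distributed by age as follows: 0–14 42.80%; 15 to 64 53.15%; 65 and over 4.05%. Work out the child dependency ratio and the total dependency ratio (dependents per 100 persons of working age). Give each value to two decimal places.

Youth dependency ratio: 80.53
Total dependency ratio: 88.15

Youth dependency ratio = 42.80 / 53.15 × 100 = 80.53
Total dependency ratio = (42.80 + 4.05) / 53.15 × 100 = 46.85 / 53.15 × 100 = 88.15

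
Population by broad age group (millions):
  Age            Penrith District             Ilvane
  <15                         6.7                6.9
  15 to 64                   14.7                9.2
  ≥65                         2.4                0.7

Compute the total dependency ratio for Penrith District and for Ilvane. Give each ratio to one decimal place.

Penrith District: 61.9
Ilvane: 82.6

Penrith District: (6.7 + 2.4) / 14.7 × 100 = 9.1 / 14.7 × 100 = 61.9
Ilvane: (6.9 + 0.7) / 9.2 × 100 = 7.6 / 9.2 × 100 = 82.6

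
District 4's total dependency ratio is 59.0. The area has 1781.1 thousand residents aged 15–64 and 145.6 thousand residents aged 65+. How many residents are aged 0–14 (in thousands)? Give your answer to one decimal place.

Total dependency ratio = (youth + elderly) / working-age × 100
59.0 = (Y + 145.6) / 1781.1 × 100
⇒ 905.2

Aged 0–14: 905.2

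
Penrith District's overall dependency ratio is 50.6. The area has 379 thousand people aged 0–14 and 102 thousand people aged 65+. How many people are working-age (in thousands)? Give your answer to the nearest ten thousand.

Working-age: 950

Total dependency ratio = (youth + elderly) / working-age × 100
50.6 = (379 + 102) / W × 100
⇒ 950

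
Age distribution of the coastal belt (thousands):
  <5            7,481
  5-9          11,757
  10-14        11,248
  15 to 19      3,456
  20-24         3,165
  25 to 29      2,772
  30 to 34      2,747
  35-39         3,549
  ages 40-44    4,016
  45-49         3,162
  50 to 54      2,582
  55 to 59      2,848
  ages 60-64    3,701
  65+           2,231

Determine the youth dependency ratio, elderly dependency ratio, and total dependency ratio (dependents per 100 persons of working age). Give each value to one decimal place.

0–14: 7,481 + 11,757 + 11,248 = 30,486
15–64: 3,456 + 3,165 + 2,772 + 2,747 + 3,549 + 4,016 + 3,162 + 2,582 + 2,848 + 3,701 = 31,998
65+: 2,231
Youth dependency ratio = 30,486 / 31,998 × 100 = 95.3
Old-age dependency ratio = 2,231 / 31,998 × 100 = 7.0
Total dependency ratio = (30,486 + 2,231) / 31,998 × 100 = 32,717 / 31,998 × 100 = 102.2

Youth dependency ratio: 95.3
Old-age dependency ratio: 7.0
Total dependency ratio: 102.2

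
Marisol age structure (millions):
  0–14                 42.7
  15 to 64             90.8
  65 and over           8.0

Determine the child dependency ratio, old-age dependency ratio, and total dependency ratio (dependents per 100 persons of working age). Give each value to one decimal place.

Youth dependency ratio: 47.0
Old-age dependency ratio: 8.8
Total dependency ratio: 55.8

Youth dependency ratio = 42.7 / 90.8 × 100 = 47.0
Old-age dependency ratio = 8.0 / 90.8 × 100 = 8.8
Total dependency ratio = (42.7 + 8.0) / 90.8 × 100 = 50.7 / 90.8 × 100 = 55.8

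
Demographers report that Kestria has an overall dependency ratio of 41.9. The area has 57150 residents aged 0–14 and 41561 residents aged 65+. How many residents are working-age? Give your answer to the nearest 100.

Total dependency ratio = (youth + elderly) / working-age × 100
41.9 = (57150 + 41561) / W × 100
⇒ 235600

Working-age: 235600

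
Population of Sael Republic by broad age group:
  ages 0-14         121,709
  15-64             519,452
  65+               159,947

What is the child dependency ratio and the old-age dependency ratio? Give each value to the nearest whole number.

Youth dependency ratio = 121,709 / 519,452 × 100 = 23
Old-age dependency ratio = 159,947 / 519,452 × 100 = 31

Youth dependency ratio: 23
Old-age dependency ratio: 31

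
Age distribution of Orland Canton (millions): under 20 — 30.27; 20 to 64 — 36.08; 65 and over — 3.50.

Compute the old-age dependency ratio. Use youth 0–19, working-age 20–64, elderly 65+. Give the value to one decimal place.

Old-age dependency ratio: 9.7

Old-age dependency ratio = 3.50 / 36.08 × 100 = 9.7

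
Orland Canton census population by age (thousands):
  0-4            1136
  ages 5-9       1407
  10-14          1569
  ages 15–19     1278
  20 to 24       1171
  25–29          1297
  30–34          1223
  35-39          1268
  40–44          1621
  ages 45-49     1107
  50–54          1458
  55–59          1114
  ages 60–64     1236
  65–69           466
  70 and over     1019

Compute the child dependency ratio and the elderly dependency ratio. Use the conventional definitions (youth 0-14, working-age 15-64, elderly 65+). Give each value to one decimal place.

Youth dependency ratio: 32.2
Old-age dependency ratio: 11.6

0–14: 1136 + 1407 + 1569 = 4112
15–64: 1278 + 1171 + 1297 + 1223 + 1268 + 1621 + 1107 + 1458 + 1114 + 1236 = 12773
65+: 466 + 1019 = 1485
Youth dependency ratio = 4112 / 12773 × 100 = 32.2
Old-age dependency ratio = 1485 / 12773 × 100 = 11.6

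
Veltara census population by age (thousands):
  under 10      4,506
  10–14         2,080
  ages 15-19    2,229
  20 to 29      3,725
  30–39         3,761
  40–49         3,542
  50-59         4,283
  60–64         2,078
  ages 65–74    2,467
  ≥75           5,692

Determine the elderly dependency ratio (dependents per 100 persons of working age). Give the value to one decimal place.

Old-age dependency ratio: 41.6

0–14: 4,506 + 2,080 = 6,586
15–64: 2,229 + 3,725 + 3,761 + 3,542 + 4,283 + 2,078 = 19,618
65+: 2,467 + 5,692 = 8,159
Old-age dependency ratio = 8,159 / 19,618 × 100 = 41.6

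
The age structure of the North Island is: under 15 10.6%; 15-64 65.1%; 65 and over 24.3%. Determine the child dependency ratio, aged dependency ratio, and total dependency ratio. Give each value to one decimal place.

Youth dependency ratio: 16.3
Old-age dependency ratio: 37.3
Total dependency ratio: 53.6

Youth dependency ratio = 10.6 / 65.1 × 100 = 16.3
Old-age dependency ratio = 24.3 / 65.1 × 100 = 37.3
Total dependency ratio = (10.6 + 24.3) / 65.1 × 100 = 34.9 / 65.1 × 100 = 53.6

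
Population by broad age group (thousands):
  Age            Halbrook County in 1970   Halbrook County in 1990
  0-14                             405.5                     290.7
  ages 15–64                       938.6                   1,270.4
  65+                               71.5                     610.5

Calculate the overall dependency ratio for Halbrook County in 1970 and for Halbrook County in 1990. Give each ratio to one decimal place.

Halbrook County in 1970: (405.5 + 71.5) / 938.6 × 100 = 477.0 / 938.6 × 100 = 50.8
Halbrook County in 1990: (290.7 + 610.5) / 1,270.4 × 100 = 901.2 / 1,270.4 × 100 = 70.9

Halbrook County in 1970: 50.8
Halbrook County in 1990: 70.9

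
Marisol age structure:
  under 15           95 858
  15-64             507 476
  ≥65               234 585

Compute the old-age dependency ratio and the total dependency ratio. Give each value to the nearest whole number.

Old-age dependency ratio: 46
Total dependency ratio: 65

Old-age dependency ratio = 234 585 / 507 476 × 100 = 46
Total dependency ratio = (95 858 + 234 585) / 507 476 × 100 = 330 443 / 507 476 × 100 = 65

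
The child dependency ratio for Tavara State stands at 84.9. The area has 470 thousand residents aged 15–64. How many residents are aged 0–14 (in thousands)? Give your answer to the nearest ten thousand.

Aged 0–14: 400

Youth dependency ratio = youth / working-age × 100
84.9 = Y / 470 × 100
⇒ 400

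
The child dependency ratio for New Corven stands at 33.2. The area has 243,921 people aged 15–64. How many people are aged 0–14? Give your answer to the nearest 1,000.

Aged 0–14: 81,000

Youth dependency ratio = youth / working-age × 100
33.2 = Y / 243,921 × 100
⇒ 81,000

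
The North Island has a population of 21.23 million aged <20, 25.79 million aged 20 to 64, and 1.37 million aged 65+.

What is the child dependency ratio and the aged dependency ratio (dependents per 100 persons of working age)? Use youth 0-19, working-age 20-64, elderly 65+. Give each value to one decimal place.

Youth dependency ratio = 21.23 / 25.79 × 100 = 82.3
Old-age dependency ratio = 1.37 / 25.79 × 100 = 5.3

Youth dependency ratio: 82.3
Old-age dependency ratio: 5.3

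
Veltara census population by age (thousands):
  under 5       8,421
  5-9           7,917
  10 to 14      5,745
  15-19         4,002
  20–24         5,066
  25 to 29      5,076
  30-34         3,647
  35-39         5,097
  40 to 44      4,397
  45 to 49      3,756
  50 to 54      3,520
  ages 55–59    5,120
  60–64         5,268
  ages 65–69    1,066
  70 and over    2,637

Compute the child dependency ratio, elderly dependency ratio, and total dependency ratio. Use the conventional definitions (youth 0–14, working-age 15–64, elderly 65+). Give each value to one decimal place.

0–14: 8,421 + 7,917 + 5,745 = 22,083
15–64: 4,002 + 5,066 + 5,076 + 3,647 + 5,097 + 4,397 + 3,756 + 3,520 + 5,120 + 5,268 = 44,949
65+: 1,066 + 2,637 = 3,703
Youth dependency ratio = 22,083 / 44,949 × 100 = 49.1
Old-age dependency ratio = 3,703 / 44,949 × 100 = 8.2
Total dependency ratio = (22,083 + 3,703) / 44,949 × 100 = 25,786 / 44,949 × 100 = 57.4

Youth dependency ratio: 49.1
Old-age dependency ratio: 8.2
Total dependency ratio: 57.4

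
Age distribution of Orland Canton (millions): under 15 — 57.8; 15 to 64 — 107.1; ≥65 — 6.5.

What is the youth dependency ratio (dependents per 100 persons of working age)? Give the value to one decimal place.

Youth dependency ratio = 57.8 / 107.1 × 100 = 54.0

Youth dependency ratio: 54.0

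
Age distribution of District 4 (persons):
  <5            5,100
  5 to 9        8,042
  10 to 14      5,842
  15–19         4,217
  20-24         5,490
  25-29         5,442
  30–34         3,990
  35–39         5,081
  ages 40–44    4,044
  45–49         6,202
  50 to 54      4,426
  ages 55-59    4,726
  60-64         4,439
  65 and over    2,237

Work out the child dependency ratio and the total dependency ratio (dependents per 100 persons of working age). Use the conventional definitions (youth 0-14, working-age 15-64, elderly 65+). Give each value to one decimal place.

Youth dependency ratio: 39.5
Total dependency ratio: 44.2

0–14: 5,100 + 8,042 + 5,842 = 18,984
15–64: 4,217 + 5,490 + 5,442 + 3,990 + 5,081 + 4,044 + 6,202 + 4,426 + 4,726 + 4,439 = 48,057
65+: 2,237
Youth dependency ratio = 18,984 / 48,057 × 100 = 39.5
Total dependency ratio = (18,984 + 2,237) / 48,057 × 100 = 21,221 / 48,057 × 100 = 44.2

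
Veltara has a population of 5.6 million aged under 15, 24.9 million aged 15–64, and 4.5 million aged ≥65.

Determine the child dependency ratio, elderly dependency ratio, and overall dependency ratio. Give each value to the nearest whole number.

Youth dependency ratio = 5.6 / 24.9 × 100 = 22
Old-age dependency ratio = 4.5 / 24.9 × 100 = 18
Total dependency ratio = (5.6 + 4.5) / 24.9 × 100 = 10.1 / 24.9 × 100 = 41

Youth dependency ratio: 22
Old-age dependency ratio: 18
Total dependency ratio: 41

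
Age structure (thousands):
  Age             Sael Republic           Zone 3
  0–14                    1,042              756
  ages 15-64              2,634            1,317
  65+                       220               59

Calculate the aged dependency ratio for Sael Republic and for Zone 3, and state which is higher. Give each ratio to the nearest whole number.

Sael Republic: 220 / 2,634 × 100 = 8
Zone 3: 59 / 1,317 × 100 = 4

Sael Republic: 8
Zone 3: 4
Higher: Sael Republic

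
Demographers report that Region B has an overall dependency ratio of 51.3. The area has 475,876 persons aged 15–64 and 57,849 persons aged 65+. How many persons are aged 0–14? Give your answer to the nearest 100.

Aged 0–14: 186,300

Total dependency ratio = (youth + elderly) / working-age × 100
51.3 = (Y + 57,849) / 475,876 × 100
⇒ 186,300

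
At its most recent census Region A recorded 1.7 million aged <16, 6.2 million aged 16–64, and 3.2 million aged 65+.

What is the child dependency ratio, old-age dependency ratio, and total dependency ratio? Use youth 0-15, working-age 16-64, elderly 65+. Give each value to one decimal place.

Youth dependency ratio: 27.4
Old-age dependency ratio: 51.6
Total dependency ratio: 79.0

Youth dependency ratio = 1.7 / 6.2 × 100 = 27.4
Old-age dependency ratio = 3.2 / 6.2 × 100 = 51.6
Total dependency ratio = (1.7 + 3.2) / 6.2 × 100 = 4.9 / 6.2 × 100 = 79.0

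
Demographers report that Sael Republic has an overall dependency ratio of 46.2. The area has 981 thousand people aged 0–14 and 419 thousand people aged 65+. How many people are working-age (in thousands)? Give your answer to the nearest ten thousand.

Total dependency ratio = (youth + elderly) / working-age × 100
46.2 = (981 + 419) / W × 100
⇒ 3,030

Working-age: 3,030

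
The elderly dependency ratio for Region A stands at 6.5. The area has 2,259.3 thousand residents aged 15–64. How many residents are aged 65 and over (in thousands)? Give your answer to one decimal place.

Aged 65 and over: 146.9

Old-age dependency ratio = elderly / working-age × 100
6.5 = E / 2,259.3 × 100
⇒ 146.9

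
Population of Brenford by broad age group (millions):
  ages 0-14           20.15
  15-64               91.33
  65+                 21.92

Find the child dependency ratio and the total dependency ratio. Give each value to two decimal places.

Youth dependency ratio: 22.06
Total dependency ratio: 46.06

Youth dependency ratio = 20.15 / 91.33 × 100 = 22.06
Total dependency ratio = (20.15 + 21.92) / 91.33 × 100 = 42.07 / 91.33 × 100 = 46.06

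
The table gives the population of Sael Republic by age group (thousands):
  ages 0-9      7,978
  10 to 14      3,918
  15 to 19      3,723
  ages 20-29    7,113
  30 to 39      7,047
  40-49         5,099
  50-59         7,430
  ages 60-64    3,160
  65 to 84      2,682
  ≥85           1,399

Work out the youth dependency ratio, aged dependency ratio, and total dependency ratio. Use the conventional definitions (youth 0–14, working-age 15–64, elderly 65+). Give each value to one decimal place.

0–14: 7,978 + 3,918 = 11,896
15–64: 3,723 + 7,113 + 7,047 + 5,099 + 7,430 + 3,160 = 33,572
65+: 2,682 + 1,399 = 4,081
Youth dependency ratio = 11,896 / 33,572 × 100 = 35.4
Old-age dependency ratio = 4,081 / 33,572 × 100 = 12.2
Total dependency ratio = (11,896 + 4,081) / 33,572 × 100 = 15,977 / 33,572 × 100 = 47.6

Youth dependency ratio: 35.4
Old-age dependency ratio: 12.2
Total dependency ratio: 47.6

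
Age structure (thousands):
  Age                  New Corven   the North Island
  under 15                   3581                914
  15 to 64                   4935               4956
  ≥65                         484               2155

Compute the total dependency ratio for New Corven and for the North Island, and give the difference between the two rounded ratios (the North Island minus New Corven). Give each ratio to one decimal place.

New Corven: (3581 + 484) / 4935 × 100 = 4065 / 4935 × 100 = 82.4
the North Island: (914 + 2155) / 4956 × 100 = 3069 / 4956 × 100 = 61.9

New Corven: 82.4
the North Island: 61.9
Difference: -20.5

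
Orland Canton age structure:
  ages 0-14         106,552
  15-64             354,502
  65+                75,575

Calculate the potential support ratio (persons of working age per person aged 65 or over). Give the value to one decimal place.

Potential support ratio: 4.7

Potential support ratio = 354,502 / 75,575 = 4.7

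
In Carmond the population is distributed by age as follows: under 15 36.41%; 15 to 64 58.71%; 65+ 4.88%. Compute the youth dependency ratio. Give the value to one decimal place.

Youth dependency ratio: 62.0

Youth dependency ratio = 36.41 / 58.71 × 100 = 62.0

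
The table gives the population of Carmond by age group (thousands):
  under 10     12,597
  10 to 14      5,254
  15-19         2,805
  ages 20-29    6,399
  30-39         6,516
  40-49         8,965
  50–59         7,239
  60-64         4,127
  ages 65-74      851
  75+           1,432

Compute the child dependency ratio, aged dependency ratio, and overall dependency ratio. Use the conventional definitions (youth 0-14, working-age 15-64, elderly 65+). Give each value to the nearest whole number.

0–14: 12,597 + 5,254 = 17,851
15–64: 2,805 + 6,399 + 6,516 + 8,965 + 7,239 + 4,127 = 36,051
65+: 851 + 1,432 = 2,283
Youth dependency ratio = 17,851 / 36,051 × 100 = 50
Old-age dependency ratio = 2,283 / 36,051 × 100 = 6
Total dependency ratio = (17,851 + 2,283) / 36,051 × 100 = 20,134 / 36,051 × 100 = 56

Youth dependency ratio: 50
Old-age dependency ratio: 6
Total dependency ratio: 56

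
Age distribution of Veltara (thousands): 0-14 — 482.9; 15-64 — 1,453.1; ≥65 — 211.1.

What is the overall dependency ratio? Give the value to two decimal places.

Total dependency ratio: 47.76

Total dependency ratio = (482.9 + 211.1) / 1,453.1 × 100 = 694.0 / 1,453.1 × 100 = 47.76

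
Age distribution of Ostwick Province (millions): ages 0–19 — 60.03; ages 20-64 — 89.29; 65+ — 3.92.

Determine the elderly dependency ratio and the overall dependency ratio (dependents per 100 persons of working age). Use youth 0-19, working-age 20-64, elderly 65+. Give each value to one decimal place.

Old-age dependency ratio: 4.4
Total dependency ratio: 71.6

Old-age dependency ratio = 3.92 / 89.29 × 100 = 4.4
Total dependency ratio = (60.03 + 3.92) / 89.29 × 100 = 63.95 / 89.29 × 100 = 71.6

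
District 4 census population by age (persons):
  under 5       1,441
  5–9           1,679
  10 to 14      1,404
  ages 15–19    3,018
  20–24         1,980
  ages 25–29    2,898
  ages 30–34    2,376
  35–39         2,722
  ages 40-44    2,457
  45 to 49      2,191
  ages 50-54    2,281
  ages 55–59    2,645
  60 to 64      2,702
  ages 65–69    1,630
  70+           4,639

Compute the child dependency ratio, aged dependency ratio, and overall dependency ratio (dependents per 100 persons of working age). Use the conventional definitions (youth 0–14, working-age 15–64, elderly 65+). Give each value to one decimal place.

Youth dependency ratio: 17.9
Old-age dependency ratio: 24.8
Total dependency ratio: 42.7

0–14: 1,441 + 1,679 + 1,404 = 4,524
15–64: 3,018 + 1,980 + 2,898 + 2,376 + 2,722 + 2,457 + 2,191 + 2,281 + 2,645 + 2,702 = 25,270
65+: 1,630 + 4,639 = 6,269
Youth dependency ratio = 4,524 / 25,270 × 100 = 17.9
Old-age dependency ratio = 6,269 / 25,270 × 100 = 24.8
Total dependency ratio = (4,524 + 6,269) / 25,270 × 100 = 10,793 / 25,270 × 100 = 42.7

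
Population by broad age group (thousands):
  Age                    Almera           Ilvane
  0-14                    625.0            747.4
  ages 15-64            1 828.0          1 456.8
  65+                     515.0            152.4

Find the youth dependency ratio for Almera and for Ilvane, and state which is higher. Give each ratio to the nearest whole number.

Almera: 625.0 / 1 828.0 × 100 = 34
Ilvane: 747.4 / 1 456.8 × 100 = 51

Almera: 34
Ilvane: 51
Higher: Ilvane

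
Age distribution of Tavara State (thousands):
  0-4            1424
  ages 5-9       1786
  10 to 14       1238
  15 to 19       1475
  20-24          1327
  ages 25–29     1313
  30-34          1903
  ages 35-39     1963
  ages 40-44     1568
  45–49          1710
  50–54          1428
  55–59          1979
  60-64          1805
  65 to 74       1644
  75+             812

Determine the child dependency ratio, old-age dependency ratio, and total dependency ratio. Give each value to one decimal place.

0–14: 1424 + 1786 + 1238 = 4448
15–64: 1475 + 1327 + 1313 + 1903 + 1963 + 1568 + 1710 + 1428 + 1979 + 1805 = 16471
65+: 1644 + 812 = 2456
Youth dependency ratio = 4448 / 16471 × 100 = 27.0
Old-age dependency ratio = 2456 / 16471 × 100 = 14.9
Total dependency ratio = (4448 + 2456) / 16471 × 100 = 6904 / 16471 × 100 = 41.9

Youth dependency ratio: 27.0
Old-age dependency ratio: 14.9
Total dependency ratio: 41.9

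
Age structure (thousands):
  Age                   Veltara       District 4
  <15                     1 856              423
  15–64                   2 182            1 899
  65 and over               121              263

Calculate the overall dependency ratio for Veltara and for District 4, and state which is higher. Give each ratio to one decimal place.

Veltara: 90.6
District 4: 36.1
Higher: Veltara

Veltara: (1 856 + 121) / 2 182 × 100 = 1 977 / 2 182 × 100 = 90.6
District 4: (423 + 263) / 1 899 × 100 = 686 / 1 899 × 100 = 36.1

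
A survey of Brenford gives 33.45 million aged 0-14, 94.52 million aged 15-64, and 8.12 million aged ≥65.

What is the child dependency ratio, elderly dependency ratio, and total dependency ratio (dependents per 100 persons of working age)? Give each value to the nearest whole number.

Youth dependency ratio = 33.45 / 94.52 × 100 = 35
Old-age dependency ratio = 8.12 / 94.52 × 100 = 9
Total dependency ratio = (33.45 + 8.12) / 94.52 × 100 = 41.57 / 94.52 × 100 = 44

Youth dependency ratio: 35
Old-age dependency ratio: 9
Total dependency ratio: 44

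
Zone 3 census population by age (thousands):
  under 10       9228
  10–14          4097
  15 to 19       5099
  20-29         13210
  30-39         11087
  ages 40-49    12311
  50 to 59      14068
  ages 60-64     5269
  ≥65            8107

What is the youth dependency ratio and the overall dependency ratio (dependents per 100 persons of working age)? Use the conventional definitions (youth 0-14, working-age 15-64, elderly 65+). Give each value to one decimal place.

0–14: 9228 + 4097 = 13325
15–64: 5099 + 13210 + 11087 + 12311 + 14068 + 5269 = 61044
65+: 8107
Youth dependency ratio = 13325 / 61044 × 100 = 21.8
Total dependency ratio = (13325 + 8107) / 61044 × 100 = 21432 / 61044 × 100 = 35.1

Youth dependency ratio: 21.8
Total dependency ratio: 35.1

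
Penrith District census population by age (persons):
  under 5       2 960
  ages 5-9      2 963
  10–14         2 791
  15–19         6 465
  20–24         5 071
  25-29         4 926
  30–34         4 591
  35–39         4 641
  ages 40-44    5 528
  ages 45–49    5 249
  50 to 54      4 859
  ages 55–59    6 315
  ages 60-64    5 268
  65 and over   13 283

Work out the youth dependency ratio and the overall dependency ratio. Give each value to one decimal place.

Youth dependency ratio: 16.5
Total dependency ratio: 41.6

0–14: 2 960 + 2 963 + 2 791 = 8 714
15–64: 6 465 + 5 071 + 4 926 + 4 591 + 4 641 + 5 528 + 5 249 + 4 859 + 6 315 + 5 268 = 52 913
65+: 13 283
Youth dependency ratio = 8 714 / 52 913 × 100 = 16.5
Total dependency ratio = (8 714 + 13 283) / 52 913 × 100 = 21 997 / 52 913 × 100 = 41.6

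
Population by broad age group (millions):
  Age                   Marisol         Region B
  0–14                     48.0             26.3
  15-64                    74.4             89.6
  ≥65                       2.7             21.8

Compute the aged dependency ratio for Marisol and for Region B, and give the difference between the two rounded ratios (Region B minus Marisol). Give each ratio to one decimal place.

Marisol: 2.7 / 74.4 × 100 = 3.6
Region B: 21.8 / 89.6 × 100 = 24.3

Marisol: 3.6
Region B: 24.3
Difference: +20.7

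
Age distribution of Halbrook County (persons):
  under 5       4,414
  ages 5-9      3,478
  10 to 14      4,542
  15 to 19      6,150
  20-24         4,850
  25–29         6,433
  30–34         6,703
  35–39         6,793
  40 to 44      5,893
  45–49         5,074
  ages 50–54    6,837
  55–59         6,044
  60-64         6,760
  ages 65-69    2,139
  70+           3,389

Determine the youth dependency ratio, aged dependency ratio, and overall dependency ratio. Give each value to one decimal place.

Youth dependency ratio: 20.2
Old-age dependency ratio: 9.0
Total dependency ratio: 29.2

0–14: 4,414 + 3,478 + 4,542 = 12,434
15–64: 6,150 + 4,850 + 6,433 + 6,703 + 6,793 + 5,893 + 5,074 + 6,837 + 6,044 + 6,760 = 61,537
65+: 2,139 + 3,389 = 5,528
Youth dependency ratio = 12,434 / 61,537 × 100 = 20.2
Old-age dependency ratio = 5,528 / 61,537 × 100 = 9.0
Total dependency ratio = (12,434 + 5,528) / 61,537 × 100 = 17,962 / 61,537 × 100 = 29.2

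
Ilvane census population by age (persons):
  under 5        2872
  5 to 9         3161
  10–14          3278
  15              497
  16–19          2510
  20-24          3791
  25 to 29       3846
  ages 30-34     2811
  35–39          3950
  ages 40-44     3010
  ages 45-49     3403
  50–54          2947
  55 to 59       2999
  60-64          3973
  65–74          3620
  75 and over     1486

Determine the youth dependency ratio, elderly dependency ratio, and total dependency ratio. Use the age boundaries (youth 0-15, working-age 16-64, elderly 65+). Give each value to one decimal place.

Youth dependency ratio: 29.5
Old-age dependency ratio: 15.4
Total dependency ratio: 44.9

0–15: 2872 + 3161 + 3278 + 497 = 9808
16–64: 2510 + 3791 + 3846 + 2811 + 3950 + 3010 + 3403 + 2947 + 2999 + 3973 = 33240
65+: 3620 + 1486 = 5106
Youth dependency ratio = 9808 / 33240 × 100 = 29.5
Old-age dependency ratio = 5106 / 33240 × 100 = 15.4
Total dependency ratio = (9808 + 5106) / 33240 × 100 = 14914 / 33240 × 100 = 44.9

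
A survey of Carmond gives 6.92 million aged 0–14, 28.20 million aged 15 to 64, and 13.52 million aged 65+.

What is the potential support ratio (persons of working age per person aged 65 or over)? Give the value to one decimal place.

Potential support ratio = 28.20 / 13.52 = 2.1

Potential support ratio: 2.1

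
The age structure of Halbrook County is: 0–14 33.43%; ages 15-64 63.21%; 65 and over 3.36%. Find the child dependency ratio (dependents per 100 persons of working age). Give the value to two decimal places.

Youth dependency ratio: 52.89

Youth dependency ratio = 33.43 / 63.21 × 100 = 52.89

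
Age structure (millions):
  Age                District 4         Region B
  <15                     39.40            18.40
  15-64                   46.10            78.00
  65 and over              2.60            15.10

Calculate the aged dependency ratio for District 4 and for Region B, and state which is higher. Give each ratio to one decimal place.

District 4: 2.60 / 46.10 × 100 = 5.6
Region B: 15.10 / 78.00 × 100 = 19.4

District 4: 5.6
Region B: 19.4
Higher: Region B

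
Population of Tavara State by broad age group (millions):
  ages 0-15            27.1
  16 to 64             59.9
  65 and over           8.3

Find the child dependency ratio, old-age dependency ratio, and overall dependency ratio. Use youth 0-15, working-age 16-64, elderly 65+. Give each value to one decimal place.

Youth dependency ratio = 27.1 / 59.9 × 100 = 45.2
Old-age dependency ratio = 8.3 / 59.9 × 100 = 13.9
Total dependency ratio = (27.1 + 8.3) / 59.9 × 100 = 35.4 / 59.9 × 100 = 59.1

Youth dependency ratio: 45.2
Old-age dependency ratio: 13.9
Total dependency ratio: 59.1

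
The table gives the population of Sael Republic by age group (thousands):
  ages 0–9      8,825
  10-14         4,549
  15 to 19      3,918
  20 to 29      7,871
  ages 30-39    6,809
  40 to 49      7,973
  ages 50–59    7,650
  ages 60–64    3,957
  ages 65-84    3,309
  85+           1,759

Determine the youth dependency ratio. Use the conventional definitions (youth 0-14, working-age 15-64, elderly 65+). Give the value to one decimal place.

Youth dependency ratio: 35.0

0–14: 8,825 + 4,549 = 13,374
15–64: 3,918 + 7,871 + 6,809 + 7,973 + 7,650 + 3,957 = 38,178
65+: 3,309 + 1,759 = 5,068
Youth dependency ratio = 13,374 / 38,178 × 100 = 35.0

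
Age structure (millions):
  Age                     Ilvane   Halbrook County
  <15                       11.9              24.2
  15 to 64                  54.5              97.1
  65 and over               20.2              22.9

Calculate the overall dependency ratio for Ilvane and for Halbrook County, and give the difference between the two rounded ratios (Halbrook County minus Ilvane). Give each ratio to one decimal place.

Ilvane: (11.9 + 20.2) / 54.5 × 100 = 32.1 / 54.5 × 100 = 58.9
Halbrook County: (24.2 + 22.9) / 97.1 × 100 = 47.1 / 97.1 × 100 = 48.5

Ilvane: 58.9
Halbrook County: 48.5
Difference: -10.4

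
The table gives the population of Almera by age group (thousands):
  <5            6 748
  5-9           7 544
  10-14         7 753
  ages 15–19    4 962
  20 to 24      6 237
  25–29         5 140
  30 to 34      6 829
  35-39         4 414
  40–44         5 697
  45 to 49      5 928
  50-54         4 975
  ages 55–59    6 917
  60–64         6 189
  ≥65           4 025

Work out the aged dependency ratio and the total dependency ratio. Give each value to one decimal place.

Old-age dependency ratio: 7.0
Total dependency ratio: 45.5

0–14: 6 748 + 7 544 + 7 753 = 22 045
15–64: 4 962 + 6 237 + 5 140 + 6 829 + 4 414 + 5 697 + 5 928 + 4 975 + 6 917 + 6 189 = 57 288
65+: 4 025
Old-age dependency ratio = 4 025 / 57 288 × 100 = 7.0
Total dependency ratio = (22 045 + 4 025) / 57 288 × 100 = 26 070 / 57 288 × 100 = 45.5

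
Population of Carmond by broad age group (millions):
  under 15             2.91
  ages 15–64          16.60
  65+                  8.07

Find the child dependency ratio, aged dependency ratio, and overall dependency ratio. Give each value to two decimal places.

Youth dependency ratio = 2.91 / 16.60 × 100 = 17.53
Old-age dependency ratio = 8.07 / 16.60 × 100 = 48.61
Total dependency ratio = (2.91 + 8.07) / 16.60 × 100 = 10.98 / 16.60 × 100 = 66.14

Youth dependency ratio: 17.53
Old-age dependency ratio: 48.61
Total dependency ratio: 66.14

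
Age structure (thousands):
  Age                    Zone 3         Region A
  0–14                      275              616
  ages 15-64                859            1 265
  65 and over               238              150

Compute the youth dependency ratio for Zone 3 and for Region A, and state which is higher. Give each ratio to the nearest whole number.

Zone 3: 32
Region A: 49
Higher: Region A

Zone 3: 275 / 859 × 100 = 32
Region A: 616 / 1 265 × 100 = 49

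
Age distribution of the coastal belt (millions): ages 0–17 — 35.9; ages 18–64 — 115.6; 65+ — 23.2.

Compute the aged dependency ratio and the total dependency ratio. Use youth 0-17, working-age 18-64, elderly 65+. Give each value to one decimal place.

Old-age dependency ratio: 20.1
Total dependency ratio: 51.1

Old-age dependency ratio = 23.2 / 115.6 × 100 = 20.1
Total dependency ratio = (35.9 + 23.2) / 115.6 × 100 = 59.1 / 115.6 × 100 = 51.1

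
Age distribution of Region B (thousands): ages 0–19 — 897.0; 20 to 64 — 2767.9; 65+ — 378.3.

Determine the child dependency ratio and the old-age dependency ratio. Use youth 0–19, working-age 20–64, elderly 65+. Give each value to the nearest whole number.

Youth dependency ratio = 897.0 / 2767.9 × 100 = 32
Old-age dependency ratio = 378.3 / 2767.9 × 100 = 14

Youth dependency ratio: 32
Old-age dependency ratio: 14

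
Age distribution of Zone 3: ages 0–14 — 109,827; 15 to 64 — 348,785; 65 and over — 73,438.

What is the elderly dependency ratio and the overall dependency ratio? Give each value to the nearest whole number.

Old-age dependency ratio = 73,438 / 348,785 × 100 = 21
Total dependency ratio = (109,827 + 73,438) / 348,785 × 100 = 183,265 / 348,785 × 100 = 53

Old-age dependency ratio: 21
Total dependency ratio: 53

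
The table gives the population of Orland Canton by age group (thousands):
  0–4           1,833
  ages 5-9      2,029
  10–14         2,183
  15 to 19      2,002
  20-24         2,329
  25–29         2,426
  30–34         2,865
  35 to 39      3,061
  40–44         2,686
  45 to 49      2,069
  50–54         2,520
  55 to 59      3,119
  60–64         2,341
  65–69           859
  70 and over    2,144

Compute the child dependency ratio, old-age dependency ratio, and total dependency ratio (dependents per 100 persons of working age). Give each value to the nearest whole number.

0–14: 1,833 + 2,029 + 2,183 = 6,045
15–64: 2,002 + 2,329 + 2,426 + 2,865 + 3,061 + 2,686 + 2,069 + 2,520 + 3,119 + 2,341 = 25,418
65+: 859 + 2,144 = 3,003
Youth dependency ratio = 6,045 / 25,418 × 100 = 24
Old-age dependency ratio = 3,003 / 25,418 × 100 = 12
Total dependency ratio = (6,045 + 3,003) / 25,418 × 100 = 9,048 / 25,418 × 100 = 36

Youth dependency ratio: 24
Old-age dependency ratio: 12
Total dependency ratio: 36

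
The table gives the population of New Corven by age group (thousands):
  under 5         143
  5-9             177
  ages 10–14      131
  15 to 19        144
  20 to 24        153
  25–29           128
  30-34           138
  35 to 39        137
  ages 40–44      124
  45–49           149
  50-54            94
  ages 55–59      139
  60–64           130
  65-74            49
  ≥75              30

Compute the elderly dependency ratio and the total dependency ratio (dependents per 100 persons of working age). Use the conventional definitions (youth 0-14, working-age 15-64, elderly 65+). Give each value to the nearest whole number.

Old-age dependency ratio: 6
Total dependency ratio: 40

0–14: 143 + 177 + 131 = 451
15–64: 144 + 153 + 128 + 138 + 137 + 124 + 149 + 94 + 139 + 130 = 1 336
65+: 49 + 30 = 79
Old-age dependency ratio = 79 / 1 336 × 100 = 6
Total dependency ratio = (451 + 79) / 1 336 × 100 = 530 / 1 336 × 100 = 40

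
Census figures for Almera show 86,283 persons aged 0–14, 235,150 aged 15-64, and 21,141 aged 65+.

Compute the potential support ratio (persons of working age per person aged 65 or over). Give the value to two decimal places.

Potential support ratio: 11.12

Potential support ratio = 235,150 / 21,141 = 11.12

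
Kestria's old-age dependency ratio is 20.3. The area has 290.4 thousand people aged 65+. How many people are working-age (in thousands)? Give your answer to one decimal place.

Old-age dependency ratio = elderly / working-age × 100
20.3 = 290.4 / W × 100
⇒ 1 430.5

Working-age: 1 430.5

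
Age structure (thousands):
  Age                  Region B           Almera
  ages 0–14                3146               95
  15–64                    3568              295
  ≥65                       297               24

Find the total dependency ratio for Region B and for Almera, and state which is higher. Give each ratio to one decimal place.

Region B: (3146 + 297) / 3568 × 100 = 3443 / 3568 × 100 = 96.5
Almera: (95 + 24) / 295 × 100 = 119 / 295 × 100 = 40.3

Region B: 96.5
Almera: 40.3
Higher: Region B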